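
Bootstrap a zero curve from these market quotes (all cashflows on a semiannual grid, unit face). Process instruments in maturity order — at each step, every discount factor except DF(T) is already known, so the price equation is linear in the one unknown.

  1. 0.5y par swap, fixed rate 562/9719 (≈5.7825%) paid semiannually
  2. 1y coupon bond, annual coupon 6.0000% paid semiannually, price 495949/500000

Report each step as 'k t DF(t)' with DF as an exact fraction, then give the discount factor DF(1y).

1 1/2 9719/10000
2 1 9347/10000
DF(1y) = 9347/10000 ≈ 0.934700

step 1 [0.5y] swap r/2=281/9719: DF=(1 − 281/9719·(0))/(1+281/9719) = 9719/10000 ≈ 0.971900
step 2 [1y] bond c/2=3/100: DF=(495949/500000 − 3/100·(0.971900))/(1+3/100) = 9347/10000 ≈ 0.934700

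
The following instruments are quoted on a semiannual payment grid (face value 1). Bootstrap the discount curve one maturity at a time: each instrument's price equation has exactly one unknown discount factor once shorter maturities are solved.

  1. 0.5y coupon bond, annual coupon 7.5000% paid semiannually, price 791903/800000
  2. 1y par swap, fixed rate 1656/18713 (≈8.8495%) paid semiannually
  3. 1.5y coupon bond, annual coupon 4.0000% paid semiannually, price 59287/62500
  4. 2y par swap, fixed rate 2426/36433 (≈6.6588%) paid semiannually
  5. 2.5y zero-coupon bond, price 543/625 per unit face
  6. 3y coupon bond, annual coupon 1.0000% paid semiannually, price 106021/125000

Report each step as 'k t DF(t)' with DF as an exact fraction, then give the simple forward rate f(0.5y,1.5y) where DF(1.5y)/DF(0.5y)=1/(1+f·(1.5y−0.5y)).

1 1/2 9541/10000
2 1 2293/2500
3 3/2 8933/10000
4 2 8787/10000
5 5/2 543/625
6 3 1643/2000
f(0.5y,1.5y) = ((9541/10000)/(8933/10000) − 1)/(1) = 608/8933 ≈ 6.8062%

step 1 [0.5y] bond c/2=3/80: DF=(791903/800000 − 3/80·(0))/(1+3/80) = 9541/10000 ≈ 0.954100
step 2 [1y] swap r/2=828/18713: DF=(1 − 828/18713·(0.954100))/(1+828/18713) = 2293/2500 ≈ 0.917200
step 3 [1.5y] bond c/2=1/50: DF=(59287/62500 − 1/50·(0.954100+0.917200))/(1+1/50) = 8933/10000 ≈ 0.893300
step 4 [2y] swap r/2=1213/36433: DF=(1 − 1213/36433·(0.954100+0.917200+0.893300))/(1+1213/36433) = 8787/10000 ≈ 0.878700
step 5 [2.5y] zero: DF = P = 543/625 ≈ 0.868800
step 6 [3y] bond c/2=1/200: DF=(106021/125000 − 1/200·(0.954100+0.917200+0.893300+0.878700+0.868800))/(1+1/200) = 1643/2000 ≈ 0.821500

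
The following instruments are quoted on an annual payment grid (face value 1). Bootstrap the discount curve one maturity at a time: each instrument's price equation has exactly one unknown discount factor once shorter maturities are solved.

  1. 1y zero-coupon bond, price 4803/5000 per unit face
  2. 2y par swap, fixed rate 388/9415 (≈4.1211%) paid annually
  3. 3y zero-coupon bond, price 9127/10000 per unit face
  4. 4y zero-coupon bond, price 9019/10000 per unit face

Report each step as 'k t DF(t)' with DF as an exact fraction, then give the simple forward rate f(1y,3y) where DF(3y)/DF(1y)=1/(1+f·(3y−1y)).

1 1 4803/5000
2 2 1153/1250
3 3 9127/10000
4 4 9019/10000
f(1y,3y) = ((4803/5000)/(9127/10000) − 1)/(2) = 479/18254 ≈ 2.6241%

step 1 [1y] zero: DF = P = 4803/5000 ≈ 0.960600
step 2 [2y] swap r/1=388/9415: DF=(1 − 388/9415·(0.960600))/(1+388/9415) = 1153/1250 ≈ 0.922400
step 3 [3y] zero: DF = P = 9127/10000 ≈ 0.912700
step 4 [4y] zero: DF = P = 9019/10000 ≈ 0.901900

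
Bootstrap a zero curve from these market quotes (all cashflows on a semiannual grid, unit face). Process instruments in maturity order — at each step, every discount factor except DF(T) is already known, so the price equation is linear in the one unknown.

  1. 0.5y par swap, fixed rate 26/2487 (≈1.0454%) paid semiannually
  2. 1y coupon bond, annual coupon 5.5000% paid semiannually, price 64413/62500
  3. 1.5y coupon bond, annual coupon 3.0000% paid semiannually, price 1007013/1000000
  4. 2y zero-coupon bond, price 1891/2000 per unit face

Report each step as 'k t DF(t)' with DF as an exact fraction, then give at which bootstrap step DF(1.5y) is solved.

step 1 [0.5y] swap r/2=13/2487: DF=(1 − 13/2487·(0))/(1+13/2487) = 2487/2500 ≈ 0.994800
step 2 [1y] bond c/2=11/400: DF=(64413/62500 − 11/400·(0.994800))/(1+11/400) = 2441/2500 ≈ 0.976400
step 3 [1.5y] bond c/2=3/200: DF=(1007013/1000000 − 3/200·(0.994800+0.976400))/(1+3/200) = 963/1000 ≈ 0.963000
step 4 [2y] zero: DF = P = 1891/2000 ≈ 0.945500

1 1/2 2487/2500
2 1 2441/2500
3 3/2 963/1000
4 2 1891/2000
DF(1.5y) is solved at step 3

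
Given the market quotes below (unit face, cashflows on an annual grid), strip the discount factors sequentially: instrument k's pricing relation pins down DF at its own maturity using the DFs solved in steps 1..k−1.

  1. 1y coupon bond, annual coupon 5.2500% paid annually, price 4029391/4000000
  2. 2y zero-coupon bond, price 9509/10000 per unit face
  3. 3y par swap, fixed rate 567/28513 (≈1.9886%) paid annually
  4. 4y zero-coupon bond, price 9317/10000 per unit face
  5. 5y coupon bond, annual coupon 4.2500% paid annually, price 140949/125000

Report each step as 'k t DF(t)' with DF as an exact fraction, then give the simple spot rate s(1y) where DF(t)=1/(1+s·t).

1 1 9571/10000
2 2 9509/10000
3 3 9433/10000
4 4 9317/10000
5 5 4637/5000
s(1y) = (1/(9571/10000) − 1)/(1) = 429/9571 ≈ 4.4823%

step 1 [1y] bond c/1=21/400: DF=(4029391/4000000 − 21/400·(0))/(1+21/400) = 9571/10000 ≈ 0.957100
step 2 [2y] zero: DF = P = 9509/10000 ≈ 0.950900
step 3 [3y] swap r/1=567/28513: DF=(1 − 567/28513·(0.957100+0.950900))/(1+567/28513) = 9433/10000 ≈ 0.943300
step 4 [4y] zero: DF = P = 9317/10000 ≈ 0.931700
step 5 [5y] bond c/1=17/400: DF=(140949/125000 − 17/400·(0.957100+0.950900+0.943300+0.931700))/(1+17/400) = 4637/5000 ≈ 0.927400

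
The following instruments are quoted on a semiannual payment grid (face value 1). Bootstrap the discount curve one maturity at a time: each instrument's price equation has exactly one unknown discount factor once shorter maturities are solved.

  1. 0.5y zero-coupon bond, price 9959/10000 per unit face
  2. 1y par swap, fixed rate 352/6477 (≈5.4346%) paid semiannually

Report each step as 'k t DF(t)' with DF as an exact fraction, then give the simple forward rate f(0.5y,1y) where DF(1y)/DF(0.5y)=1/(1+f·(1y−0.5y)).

1 1/2 9959/10000
2 1 592/625
f(0.5y,1y) = ((9959/10000)/(592/625) − 1)/(1/2) = 487/4736 ≈ 10.2829%

step 1 [0.5y] zero: DF = P = 9959/10000 ≈ 0.995900
step 2 [1y] swap r/2=176/6477: DF=(1 − 176/6477·(0.995900))/(1+176/6477) = 592/625 ≈ 0.947200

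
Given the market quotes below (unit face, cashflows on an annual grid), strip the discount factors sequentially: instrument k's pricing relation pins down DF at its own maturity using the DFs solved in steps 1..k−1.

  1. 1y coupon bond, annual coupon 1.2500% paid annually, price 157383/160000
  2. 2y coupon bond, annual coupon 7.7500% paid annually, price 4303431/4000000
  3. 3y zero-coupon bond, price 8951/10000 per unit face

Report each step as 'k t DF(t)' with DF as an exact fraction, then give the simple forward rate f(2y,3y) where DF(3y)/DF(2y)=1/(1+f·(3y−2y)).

step 1 [1y] bond c/1=1/80: DF=(157383/160000 − 1/80·(0))/(1+1/80) = 1943/2000 ≈ 0.971500
step 2 [2y] bond c/1=31/400: DF=(4303431/4000000 − 31/400·(0.971500))/(1+31/400) = 4643/5000 ≈ 0.928600
step 3 [3y] zero: DF = P = 8951/10000 ≈ 0.895100

1 1 1943/2000
2 2 4643/5000
3 3 8951/10000
f(2y,3y) = ((4643/5000)/(8951/10000) − 1)/(1) = 335/8951 ≈ 3.7426%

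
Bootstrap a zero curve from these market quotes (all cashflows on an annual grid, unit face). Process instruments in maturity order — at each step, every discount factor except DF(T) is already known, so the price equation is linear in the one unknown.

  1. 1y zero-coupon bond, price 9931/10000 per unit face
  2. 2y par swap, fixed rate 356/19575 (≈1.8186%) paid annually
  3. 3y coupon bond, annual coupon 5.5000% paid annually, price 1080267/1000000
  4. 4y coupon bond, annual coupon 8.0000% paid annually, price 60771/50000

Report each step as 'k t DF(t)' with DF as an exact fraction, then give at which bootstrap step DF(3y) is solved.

1 1 9931/10000
2 2 2411/2500
3 3 9219/10000
4 4 9121/10000
DF(3y) is solved at step 3

step 1 [1y] zero: DF = P = 9931/10000 ≈ 0.993100
step 2 [2y] swap r/1=356/19575: DF=(1 − 356/19575·(0.993100))/(1+356/19575) = 2411/2500 ≈ 0.964400
step 3 [3y] bond c/1=11/200: DF=(1080267/1000000 − 11/200·(0.993100+0.964400))/(1+11/200) = 9219/10000 ≈ 0.921900
step 4 [4y] bond c/1=2/25: DF=(60771/50000 − 2/25·(0.993100+0.964400+0.921900))/(1+2/25) = 9121/10000 ≈ 0.912100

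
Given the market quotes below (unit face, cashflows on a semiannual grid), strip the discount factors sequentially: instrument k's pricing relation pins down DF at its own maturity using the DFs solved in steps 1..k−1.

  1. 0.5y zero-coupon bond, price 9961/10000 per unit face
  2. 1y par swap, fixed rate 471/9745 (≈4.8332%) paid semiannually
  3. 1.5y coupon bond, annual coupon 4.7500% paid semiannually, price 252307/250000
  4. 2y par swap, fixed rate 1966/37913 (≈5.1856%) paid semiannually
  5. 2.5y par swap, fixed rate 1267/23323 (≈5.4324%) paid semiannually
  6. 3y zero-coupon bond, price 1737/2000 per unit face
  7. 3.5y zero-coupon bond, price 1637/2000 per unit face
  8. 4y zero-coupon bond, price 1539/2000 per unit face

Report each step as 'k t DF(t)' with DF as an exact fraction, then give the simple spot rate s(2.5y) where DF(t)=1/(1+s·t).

step 1 [0.5y] zero: DF = P = 9961/10000 ≈ 0.996100
step 2 [1y] swap r/2=471/19490: DF=(1 − 471/19490·(0.996100))/(1+471/19490) = 9529/10000 ≈ 0.952900
step 3 [1.5y] bond c/2=19/800: DF=(252307/250000 − 19/800·(0.996100+0.952900))/(1+19/800) = 4703/5000 ≈ 0.940600
step 4 [2y] swap r/2=983/37913: DF=(1 − 983/37913·(0.996100+0.952900+0.940600))/(1+983/37913) = 9017/10000 ≈ 0.901700
step 5 [2.5y] swap r/2=1267/46646: DF=(1 − 1267/46646·(0.996100+0.952900+0.940600+0.901700))/(1+1267/46646) = 8733/10000 ≈ 0.873300
step 6 [3y] zero: DF = P = 1737/2000 ≈ 0.868500
step 7 [3.5y] zero: DF = P = 1637/2000 ≈ 0.818500
step 8 [4y] zero: DF = P = 1539/2000 ≈ 0.769500

1 1/2 9961/10000
2 1 9529/10000
3 3/2 4703/5000
4 2 9017/10000
5 5/2 8733/10000
6 3 1737/2000
7 7/2 1637/2000
8 4 1539/2000
s(2.5y) = (1/(8733/10000) − 1)/(5/2) = 2534/43665 ≈ 5.8033%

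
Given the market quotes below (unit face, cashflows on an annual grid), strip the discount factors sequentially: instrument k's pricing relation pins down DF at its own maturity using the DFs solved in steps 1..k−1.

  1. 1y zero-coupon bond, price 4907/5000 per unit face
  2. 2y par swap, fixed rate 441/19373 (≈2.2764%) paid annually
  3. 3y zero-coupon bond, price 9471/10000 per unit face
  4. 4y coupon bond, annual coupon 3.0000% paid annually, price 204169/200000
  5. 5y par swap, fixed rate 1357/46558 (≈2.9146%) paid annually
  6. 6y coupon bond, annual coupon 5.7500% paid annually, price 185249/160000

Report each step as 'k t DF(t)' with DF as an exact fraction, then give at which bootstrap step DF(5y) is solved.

step 1 [1y] zero: DF = P = 4907/5000 ≈ 0.981400
step 2 [2y] swap r/1=441/19373: DF=(1 − 441/19373·(0.981400))/(1+441/19373) = 9559/10000 ≈ 0.955900
step 3 [3y] zero: DF = P = 9471/10000 ≈ 0.947100
step 4 [4y] bond c/1=3/100: DF=(204169/200000 − 3/100·(0.981400+0.955900+0.947100))/(1+3/100) = 9071/10000 ≈ 0.907100
step 5 [5y] swap r/1=1357/46558: DF=(1 − 1357/46558·(0.981400+0.955900+0.947100+0.907100))/(1+1357/46558) = 8643/10000 ≈ 0.864300
step 6 [6y] bond c/1=23/400: DF=(185249/160000 − 23/400·(0.981400+0.955900+0.947100+0.907100+0.864300))/(1+23/400) = 8417/10000 ≈ 0.841700

1 1 4907/5000
2 2 9559/10000
3 3 9471/10000
4 4 9071/10000
5 5 8643/10000
6 6 8417/10000
DF(5y) is solved at step 5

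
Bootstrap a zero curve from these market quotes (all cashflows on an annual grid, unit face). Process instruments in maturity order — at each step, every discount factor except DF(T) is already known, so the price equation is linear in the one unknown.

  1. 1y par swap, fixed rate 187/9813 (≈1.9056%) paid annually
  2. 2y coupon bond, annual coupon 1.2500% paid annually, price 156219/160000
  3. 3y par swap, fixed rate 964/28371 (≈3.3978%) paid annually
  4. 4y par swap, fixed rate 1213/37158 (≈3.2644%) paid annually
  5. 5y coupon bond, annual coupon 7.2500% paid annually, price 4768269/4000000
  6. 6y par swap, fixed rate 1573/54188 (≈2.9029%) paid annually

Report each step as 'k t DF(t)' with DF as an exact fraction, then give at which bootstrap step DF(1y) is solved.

1 1 9813/10000
2 2 4761/5000
3 3 2259/2500
4 4 8787/10000
5 5 8603/10000
6 6 8427/10000
DF(1y) is solved at step 1

step 1 [1y] swap r/1=187/9813: DF=(1 − 187/9813·(0))/(1+187/9813) = 9813/10000 ≈ 0.981300
step 2 [2y] bond c/1=1/80: DF=(156219/160000 − 1/80·(0.981300))/(1+1/80) = 4761/5000 ≈ 0.952200
step 3 [3y] swap r/1=964/28371: DF=(1 − 964/28371·(0.981300+0.952200))/(1+964/28371) = 2259/2500 ≈ 0.903600
step 4 [4y] swap r/1=1213/37158: DF=(1 − 1213/37158·(0.981300+0.952200+0.903600))/(1+1213/37158) = 8787/10000 ≈ 0.878700
step 5 [5y] bond c/1=29/400: DF=(4768269/4000000 − 29/400·(0.981300+0.952200+0.903600+0.878700))/(1+29/400) = 8603/10000 ≈ 0.860300
step 6 [6y] swap r/1=1573/54188: DF=(1 − 1573/54188·(0.981300+0.952200+0.903600+0.878700+0.860300))/(1+1573/54188) = 8427/10000 ≈ 0.842700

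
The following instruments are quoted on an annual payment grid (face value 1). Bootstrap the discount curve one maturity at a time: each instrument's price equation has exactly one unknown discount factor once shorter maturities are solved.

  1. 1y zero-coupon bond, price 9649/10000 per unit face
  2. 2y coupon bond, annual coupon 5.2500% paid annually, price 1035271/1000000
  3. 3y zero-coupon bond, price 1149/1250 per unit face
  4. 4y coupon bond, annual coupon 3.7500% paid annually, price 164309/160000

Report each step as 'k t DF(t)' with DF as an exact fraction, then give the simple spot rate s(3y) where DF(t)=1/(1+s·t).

step 1 [1y] zero: DF = P = 9649/10000 ≈ 0.964900
step 2 [2y] bond c/1=21/400: DF=(1035271/1000000 − 21/400·(0.964900))/(1+21/400) = 1871/2000 ≈ 0.935500
step 3 [3y] zero: DF = P = 1149/1250 ≈ 0.919200
step 4 [4y] bond c/1=3/80: DF=(164309/160000 − 3/80·(0.964900+0.935500+0.919200))/(1+3/80) = 8879/10000 ≈ 0.887900

1 1 9649/10000
2 2 1871/2000
3 3 1149/1250
4 4 8879/10000
s(3y) = (1/(1149/1250) − 1)/(3) = 101/3447 ≈ 2.9301%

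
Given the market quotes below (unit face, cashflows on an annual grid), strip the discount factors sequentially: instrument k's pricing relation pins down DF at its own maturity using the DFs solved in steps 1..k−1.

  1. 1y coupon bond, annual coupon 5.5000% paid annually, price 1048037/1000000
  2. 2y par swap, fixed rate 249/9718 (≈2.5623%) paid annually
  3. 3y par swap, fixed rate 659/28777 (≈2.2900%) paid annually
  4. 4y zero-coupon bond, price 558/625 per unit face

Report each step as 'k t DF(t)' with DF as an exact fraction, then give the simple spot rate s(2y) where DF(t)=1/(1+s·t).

1 1 4967/5000
2 2 4751/5000
3 3 9341/10000
4 4 558/625
s(2y) = (1/(4751/5000) − 1)/(2) = 249/9502 ≈ 2.6205%

step 1 [1y] bond c/1=11/200: DF=(1048037/1000000 − 11/200·(0))/(1+11/200) = 4967/5000 ≈ 0.993400
step 2 [2y] swap r/1=249/9718: DF=(1 − 249/9718·(0.993400))/(1+249/9718) = 4751/5000 ≈ 0.950200
step 3 [3y] swap r/1=659/28777: DF=(1 − 659/28777·(0.993400+0.950200))/(1+659/28777) = 9341/10000 ≈ 0.934100
step 4 [4y] zero: DF = P = 558/625 ≈ 0.892800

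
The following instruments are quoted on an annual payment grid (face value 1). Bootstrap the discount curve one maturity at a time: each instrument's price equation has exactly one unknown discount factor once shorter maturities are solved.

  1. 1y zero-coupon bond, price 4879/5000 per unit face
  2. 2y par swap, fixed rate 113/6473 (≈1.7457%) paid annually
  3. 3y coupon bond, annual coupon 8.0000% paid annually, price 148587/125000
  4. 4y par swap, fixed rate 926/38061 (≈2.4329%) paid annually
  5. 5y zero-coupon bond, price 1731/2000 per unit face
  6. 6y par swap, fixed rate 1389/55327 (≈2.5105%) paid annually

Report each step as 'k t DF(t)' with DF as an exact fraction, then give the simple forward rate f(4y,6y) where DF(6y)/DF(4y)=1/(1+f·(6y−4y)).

1 1 4879/5000
2 2 9661/10000
3 3 598/625
4 4 4537/5000
5 5 1731/2000
6 6 8611/10000
f(4y,6y) = ((4537/5000)/(8611/10000) − 1)/(2) = 463/17222 ≈ 2.6884%

step 1 [1y] zero: DF = P = 4879/5000 ≈ 0.975800
step 2 [2y] swap r/1=113/6473: DF=(1 − 113/6473·(0.975800))/(1+113/6473) = 9661/10000 ≈ 0.966100
step 3 [3y] bond c/1=2/25: DF=(148587/125000 − 2/25·(0.975800+0.966100))/(1+2/25) = 598/625 ≈ 0.956800
step 4 [4y] swap r/1=926/38061: DF=(1 − 926/38061·(0.975800+0.966100+0.956800))/(1+926/38061) = 4537/5000 ≈ 0.907400
step 5 [5y] zero: DF = P = 1731/2000 ≈ 0.865500
step 6 [6y] swap r/1=1389/55327: DF=(1 − 1389/55327·(0.975800+0.966100+0.956800+0.907400+0.865500))/(1+1389/55327) = 8611/10000 ≈ 0.861100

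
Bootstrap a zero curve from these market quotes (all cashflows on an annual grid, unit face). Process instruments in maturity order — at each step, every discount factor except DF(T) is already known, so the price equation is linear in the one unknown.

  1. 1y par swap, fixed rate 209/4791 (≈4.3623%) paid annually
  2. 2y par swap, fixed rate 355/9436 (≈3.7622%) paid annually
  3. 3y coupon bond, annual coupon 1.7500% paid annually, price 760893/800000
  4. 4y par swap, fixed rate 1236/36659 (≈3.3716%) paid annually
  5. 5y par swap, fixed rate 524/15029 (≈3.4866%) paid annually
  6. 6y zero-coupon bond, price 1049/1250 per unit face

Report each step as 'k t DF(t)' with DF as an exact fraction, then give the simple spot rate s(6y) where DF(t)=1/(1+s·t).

1 1 4791/5000
2 2 929/1000
3 3 9023/10000
4 4 2191/2500
5 5 2107/2500
6 6 1049/1250
s(6y) = (1/(1049/1250) − 1)/(6) = 67/2098 ≈ 3.1935%

step 1 [1y] swap r/1=209/4791: DF=(1 − 209/4791·(0))/(1+209/4791) = 4791/5000 ≈ 0.958200
step 2 [2y] swap r/1=355/9436: DF=(1 − 355/9436·(0.958200))/(1+355/9436) = 929/1000 ≈ 0.929000
step 3 [3y] bond c/1=7/400: DF=(760893/800000 − 7/400·(0.958200+0.929000))/(1+7/400) = 9023/10000 ≈ 0.902300
step 4 [4y] swap r/1=1236/36659: DF=(1 − 1236/36659·(0.958200+0.929000+0.902300))/(1+1236/36659) = 2191/2500 ≈ 0.876400
step 5 [5y] swap r/1=524/15029: DF=(1 − 524/15029·(0.958200+0.929000+0.902300+0.876400))/(1+524/15029) = 2107/2500 ≈ 0.842800
step 6 [6y] zero: DF = P = 1049/1250 ≈ 0.839200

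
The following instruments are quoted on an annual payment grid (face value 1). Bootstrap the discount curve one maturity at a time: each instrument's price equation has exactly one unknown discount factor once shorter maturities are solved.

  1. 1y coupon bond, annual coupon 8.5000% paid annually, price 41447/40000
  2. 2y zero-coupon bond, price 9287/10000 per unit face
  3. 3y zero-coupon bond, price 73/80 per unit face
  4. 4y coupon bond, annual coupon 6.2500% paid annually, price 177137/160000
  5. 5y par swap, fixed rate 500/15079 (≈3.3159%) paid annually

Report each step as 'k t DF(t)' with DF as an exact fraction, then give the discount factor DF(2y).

step 1 [1y] bond c/1=17/200: DF=(41447/40000 − 17/200·(0))/(1+17/200) = 191/200 ≈ 0.955000
step 2 [2y] zero: DF = P = 9287/10000 ≈ 0.928700
step 3 [3y] zero: DF = P = 73/80 ≈ 0.912500
step 4 [4y] bond c/1=1/16: DF=(177137/160000 − 1/16·(0.955000+0.928700+0.912500))/(1+1/16) = 351/400 ≈ 0.877500
step 5 [5y] swap r/1=500/15079: DF=(1 − 500/15079·(0.955000+0.928700+0.912500+0.877500))/(1+500/15079) = 17/20 ≈ 0.850000

1 1 191/200
2 2 9287/10000
3 3 73/80
4 4 351/400
5 5 17/20
DF(2y) = 9287/10000 ≈ 0.928700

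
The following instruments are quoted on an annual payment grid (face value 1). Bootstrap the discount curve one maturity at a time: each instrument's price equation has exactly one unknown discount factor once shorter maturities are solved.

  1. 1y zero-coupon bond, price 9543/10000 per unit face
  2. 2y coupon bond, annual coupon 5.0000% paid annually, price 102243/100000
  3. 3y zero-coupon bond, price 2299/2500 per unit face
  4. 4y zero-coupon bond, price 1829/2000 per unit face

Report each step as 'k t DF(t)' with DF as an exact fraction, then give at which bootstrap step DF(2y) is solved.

1 1 9543/10000
2 2 9283/10000
3 3 2299/2500
4 4 1829/2000
DF(2y) is solved at step 2

step 1 [1y] zero: DF = P = 9543/10000 ≈ 0.954300
step 2 [2y] bond c/1=1/20: DF=(102243/100000 − 1/20·(0.954300))/(1+1/20) = 9283/10000 ≈ 0.928300
step 3 [3y] zero: DF = P = 2299/2500 ≈ 0.919600
step 4 [4y] zero: DF = P = 1829/2000 ≈ 0.914500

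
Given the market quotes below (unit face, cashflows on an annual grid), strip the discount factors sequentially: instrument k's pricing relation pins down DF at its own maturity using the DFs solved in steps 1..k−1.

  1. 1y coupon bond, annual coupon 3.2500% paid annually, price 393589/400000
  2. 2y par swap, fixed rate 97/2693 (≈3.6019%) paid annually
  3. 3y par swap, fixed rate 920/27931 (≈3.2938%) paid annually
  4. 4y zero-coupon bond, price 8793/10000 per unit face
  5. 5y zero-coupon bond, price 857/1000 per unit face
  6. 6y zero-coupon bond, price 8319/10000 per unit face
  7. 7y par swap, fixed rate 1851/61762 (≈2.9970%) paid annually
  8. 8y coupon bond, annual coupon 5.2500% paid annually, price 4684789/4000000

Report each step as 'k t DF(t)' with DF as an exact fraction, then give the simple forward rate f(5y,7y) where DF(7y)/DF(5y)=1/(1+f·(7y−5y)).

step 1 [1y] bond c/1=13/400: DF=(393589/400000 − 13/400·(0))/(1+13/400) = 953/1000 ≈ 0.953000
step 2 [2y] swap r/1=97/2693: DF=(1 − 97/2693·(0.953000))/(1+97/2693) = 9321/10000 ≈ 0.932100
step 3 [3y] swap r/1=920/27931: DF=(1 − 920/27931·(0.953000+0.932100))/(1+920/27931) = 227/250 ≈ 0.908000
step 4 [4y] zero: DF = P = 8793/10000 ≈ 0.879300
step 5 [5y] zero: DF = P = 857/1000 ≈ 0.857000
step 6 [6y] zero: DF = P = 8319/10000 ≈ 0.831900
step 7 [7y] swap r/1=1851/61762: DF=(1 − 1851/61762·(0.953000+0.932100+0.908000+0.879300+0.857000+0.831900))/(1+1851/61762) = 8149/10000 ≈ 0.814900
step 8 [8y] bond c/1=21/400: DF=(4684789/4000000 − 21/400·(0.953000+0.932100+0.908000+0.879300+0.857000+0.831900+0.814900))/(1+21/400) = 8047/10000 ≈ 0.804700

1 1 953/1000
2 2 9321/10000
3 3 227/250
4 4 8793/10000
5 5 857/1000
6 6 8319/10000
7 7 8149/10000
8 8 8047/10000
f(5y,7y) = ((857/1000)/(8149/10000) − 1)/(2) = 421/16298 ≈ 2.5831%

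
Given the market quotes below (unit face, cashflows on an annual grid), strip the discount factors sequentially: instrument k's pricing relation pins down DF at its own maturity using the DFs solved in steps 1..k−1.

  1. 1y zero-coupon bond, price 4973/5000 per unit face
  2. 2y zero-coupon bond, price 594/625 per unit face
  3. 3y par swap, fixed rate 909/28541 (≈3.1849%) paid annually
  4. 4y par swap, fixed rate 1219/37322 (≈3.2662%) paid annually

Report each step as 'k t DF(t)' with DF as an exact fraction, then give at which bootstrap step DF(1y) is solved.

1 1 4973/5000
2 2 594/625
3 3 9091/10000
4 4 8781/10000
DF(1y) is solved at step 1

step 1 [1y] zero: DF = P = 4973/5000 ≈ 0.994600
step 2 [2y] zero: DF = P = 594/625 ≈ 0.950400
step 3 [3y] swap r/1=909/28541: DF=(1 − 909/28541·(0.994600+0.950400))/(1+909/28541) = 9091/10000 ≈ 0.909100
step 4 [4y] swap r/1=1219/37322: DF=(1 − 1219/37322·(0.994600+0.950400+0.909100))/(1+1219/37322) = 8781/10000 ≈ 0.878100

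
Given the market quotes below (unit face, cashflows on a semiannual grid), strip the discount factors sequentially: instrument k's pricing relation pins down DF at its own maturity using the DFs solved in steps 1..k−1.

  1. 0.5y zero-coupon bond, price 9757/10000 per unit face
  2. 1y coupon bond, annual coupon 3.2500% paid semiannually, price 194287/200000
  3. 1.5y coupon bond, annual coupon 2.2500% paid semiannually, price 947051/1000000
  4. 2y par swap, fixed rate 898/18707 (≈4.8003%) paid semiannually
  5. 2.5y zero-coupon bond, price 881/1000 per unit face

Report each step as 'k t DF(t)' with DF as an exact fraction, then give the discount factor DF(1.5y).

step 1 [0.5y] zero: DF = P = 9757/10000 ≈ 0.975700
step 2 [1y] bond c/2=13/800: DF=(194287/200000 − 13/800·(0.975700))/(1+13/800) = 9403/10000 ≈ 0.940300
step 3 [1.5y] bond c/2=9/800: DF=(947051/1000000 − 9/800·(0.975700+0.940300))/(1+9/800) = 572/625 ≈ 0.915200
step 4 [2y] swap r/2=449/18707: DF=(1 − 449/18707·(0.975700+0.940300+0.915200))/(1+449/18707) = 4551/5000 ≈ 0.910200
step 5 [2.5y] zero: DF = P = 881/1000 ≈ 0.881000

1 1/2 9757/10000
2 1 9403/10000
3 3/2 572/625
4 2 4551/5000
5 5/2 881/1000
DF(1.5y) = 572/625 ≈ 0.915200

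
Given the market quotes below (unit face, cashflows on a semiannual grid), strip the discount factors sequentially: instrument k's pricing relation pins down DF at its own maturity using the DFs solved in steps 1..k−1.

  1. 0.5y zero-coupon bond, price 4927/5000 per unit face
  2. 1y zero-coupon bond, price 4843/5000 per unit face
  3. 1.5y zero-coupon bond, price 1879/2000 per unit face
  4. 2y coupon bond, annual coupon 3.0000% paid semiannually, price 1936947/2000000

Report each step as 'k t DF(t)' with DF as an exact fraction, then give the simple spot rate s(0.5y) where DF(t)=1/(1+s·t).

step 1 [0.5y] zero: DF = P = 4927/5000 ≈ 0.985400
step 2 [1y] zero: DF = P = 4843/5000 ≈ 0.968600
step 3 [1.5y] zero: DF = P = 1879/2000 ≈ 0.939500
step 4 [2y] bond c/2=3/200: DF=(1936947/2000000 − 3/200·(0.985400+0.968600+0.939500))/(1+3/200) = 4557/5000 ≈ 0.911400

1 1/2 4927/5000
2 1 4843/5000
3 3/2 1879/2000
4 2 4557/5000
s(0.5y) = (1/(4927/5000) − 1)/(1/2) = 146/4927 ≈ 2.9633%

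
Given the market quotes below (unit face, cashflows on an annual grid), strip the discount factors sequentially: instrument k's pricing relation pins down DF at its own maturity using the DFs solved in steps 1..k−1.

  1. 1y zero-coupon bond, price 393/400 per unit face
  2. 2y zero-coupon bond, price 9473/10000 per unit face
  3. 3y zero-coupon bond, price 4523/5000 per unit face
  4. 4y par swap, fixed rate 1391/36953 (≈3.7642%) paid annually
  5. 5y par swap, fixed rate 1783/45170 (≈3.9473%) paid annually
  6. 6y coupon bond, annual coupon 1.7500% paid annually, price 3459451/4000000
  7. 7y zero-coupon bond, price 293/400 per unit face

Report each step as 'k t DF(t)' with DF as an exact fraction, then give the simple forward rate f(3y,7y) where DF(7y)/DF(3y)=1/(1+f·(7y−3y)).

step 1 [1y] zero: DF = P = 393/400 ≈ 0.982500
step 2 [2y] zero: DF = P = 9473/10000 ≈ 0.947300
step 3 [3y] zero: DF = P = 4523/5000 ≈ 0.904600
step 4 [4y] swap r/1=1391/36953: DF=(1 − 1391/36953·(0.982500+0.947300+0.904600))/(1+1391/36953) = 8609/10000 ≈ 0.860900
step 5 [5y] swap r/1=1783/45170: DF=(1 − 1783/45170·(0.982500+0.947300+0.904600+0.860900))/(1+1783/45170) = 8217/10000 ≈ 0.821700
step 6 [6y] bond c/1=7/400: DF=(3459451/4000000 − 7/400·(0.982500+0.947300+0.904600+0.860900+0.821700))/(1+7/400) = 7723/10000 ≈ 0.772300
step 7 [7y] zero: DF = P = 293/400 ≈ 0.732500

1 1 393/400
2 2 9473/10000
3 3 4523/5000
4 4 8609/10000
5 5 8217/10000
6 6 7723/10000
7 7 293/400
f(3y,7y) = ((4523/5000)/(293/400) − 1)/(4) = 1721/29300 ≈ 5.8737%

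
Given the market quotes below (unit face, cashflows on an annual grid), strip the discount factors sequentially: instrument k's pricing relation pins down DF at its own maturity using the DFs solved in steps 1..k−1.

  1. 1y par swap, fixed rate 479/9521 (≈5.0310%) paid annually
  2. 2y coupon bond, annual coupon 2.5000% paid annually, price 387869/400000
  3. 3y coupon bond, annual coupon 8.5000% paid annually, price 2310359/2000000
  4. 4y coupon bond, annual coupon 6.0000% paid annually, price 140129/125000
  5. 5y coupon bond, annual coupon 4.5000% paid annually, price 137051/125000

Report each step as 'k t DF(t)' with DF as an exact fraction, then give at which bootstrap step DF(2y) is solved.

1 1 9521/10000
2 2 2307/2500
3 3 4589/5000
4 4 1799/2000
5 5 4451/5000
DF(2y) is solved at step 2

step 1 [1y] swap r/1=479/9521: DF=(1 − 479/9521·(0))/(1+479/9521) = 9521/10000 ≈ 0.952100
step 2 [2y] bond c/1=1/40: DF=(387869/400000 − 1/40·(0.952100))/(1+1/40) = 2307/2500 ≈ 0.922800
step 3 [3y] bond c/1=17/200: DF=(2310359/2000000 − 17/200·(0.952100+0.922800))/(1+17/200) = 4589/5000 ≈ 0.917800
step 4 [4y] bond c/1=3/50: DF=(140129/125000 − 3/50·(0.952100+0.922800+0.917800))/(1+3/50) = 1799/2000 ≈ 0.899500
step 5 [5y] bond c/1=9/200: DF=(137051/125000 − 9/200·(0.952100+0.922800+0.917800+0.899500))/(1+9/200) = 4451/5000 ≈ 0.890200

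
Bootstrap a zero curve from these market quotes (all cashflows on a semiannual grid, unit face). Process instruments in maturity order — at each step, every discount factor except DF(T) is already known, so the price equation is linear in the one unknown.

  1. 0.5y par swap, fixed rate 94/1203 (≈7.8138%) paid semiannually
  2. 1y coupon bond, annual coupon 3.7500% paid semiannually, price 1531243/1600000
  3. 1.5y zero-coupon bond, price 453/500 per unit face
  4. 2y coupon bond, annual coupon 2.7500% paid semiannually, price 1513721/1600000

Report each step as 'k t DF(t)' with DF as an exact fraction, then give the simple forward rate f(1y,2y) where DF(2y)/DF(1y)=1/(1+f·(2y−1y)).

step 1 [0.5y] swap r/2=47/1203: DF=(1 − 47/1203·(0))/(1+47/1203) = 1203/1250 ≈ 0.962400
step 2 [1y] bond c/2=3/160: DF=(1531243/1600000 − 3/160·(0.962400))/(1+3/160) = 9217/10000 ≈ 0.921700
step 3 [1.5y] zero: DF = P = 453/500 ≈ 0.906000
step 4 [2y] bond c/2=11/800: DF=(1513721/1600000 − 11/800·(0.962400+0.921700+0.906000))/(1+11/800) = 4477/5000 ≈ 0.895400

1 1/2 1203/1250
2 1 9217/10000
3 3/2 453/500
4 2 4477/5000
f(1y,2y) = ((9217/10000)/(4477/5000) − 1)/(1) = 263/8954 ≈ 2.9372%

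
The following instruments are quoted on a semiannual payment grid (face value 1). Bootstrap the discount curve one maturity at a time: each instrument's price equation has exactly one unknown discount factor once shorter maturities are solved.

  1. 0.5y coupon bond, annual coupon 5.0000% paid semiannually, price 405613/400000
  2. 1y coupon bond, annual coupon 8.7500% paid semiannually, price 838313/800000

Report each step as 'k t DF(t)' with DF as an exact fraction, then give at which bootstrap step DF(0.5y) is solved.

1 1/2 9893/10000
2 1 77/80
DF(0.5y) is solved at step 1

step 1 [0.5y] bond c/2=1/40: DF=(405613/400000 − 1/40·(0))/(1+1/40) = 9893/10000 ≈ 0.989300
step 2 [1y] bond c/2=7/160: DF=(838313/800000 − 7/160·(0.989300))/(1+7/160) = 77/80 ≈ 0.962500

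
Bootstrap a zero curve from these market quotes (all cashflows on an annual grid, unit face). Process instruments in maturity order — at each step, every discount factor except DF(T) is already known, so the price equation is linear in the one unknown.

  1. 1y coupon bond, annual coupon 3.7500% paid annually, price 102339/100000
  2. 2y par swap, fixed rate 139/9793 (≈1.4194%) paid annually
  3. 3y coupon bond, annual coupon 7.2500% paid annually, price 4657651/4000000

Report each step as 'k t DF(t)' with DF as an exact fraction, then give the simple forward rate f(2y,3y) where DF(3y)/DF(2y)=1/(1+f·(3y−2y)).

step 1 [1y] bond c/1=3/80: DF=(102339/100000 − 3/80·(0))/(1+3/80) = 1233/1250 ≈ 0.986400
step 2 [2y] swap r/1=139/9793: DF=(1 − 139/9793·(0.986400))/(1+139/9793) = 4861/5000 ≈ 0.972200
step 3 [3y] bond c/1=29/400: DF=(4657651/4000000 − 29/400·(0.986400+0.972200))/(1+29/400) = 9533/10000 ≈ 0.953300

1 1 1233/1250
2 2 4861/5000
3 3 9533/10000
f(2y,3y) = ((4861/5000)/(9533/10000) − 1)/(1) = 189/9533 ≈ 1.9826%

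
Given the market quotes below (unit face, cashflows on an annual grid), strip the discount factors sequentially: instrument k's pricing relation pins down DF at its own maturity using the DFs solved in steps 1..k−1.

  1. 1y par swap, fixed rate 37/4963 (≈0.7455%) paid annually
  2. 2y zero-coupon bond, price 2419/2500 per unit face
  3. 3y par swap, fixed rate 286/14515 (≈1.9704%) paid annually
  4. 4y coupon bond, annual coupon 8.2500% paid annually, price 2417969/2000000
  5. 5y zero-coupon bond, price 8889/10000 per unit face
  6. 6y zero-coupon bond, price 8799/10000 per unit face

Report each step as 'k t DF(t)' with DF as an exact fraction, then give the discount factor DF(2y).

step 1 [1y] swap r/1=37/4963: DF=(1 − 37/4963·(0))/(1+37/4963) = 4963/5000 ≈ 0.992600
step 2 [2y] zero: DF = P = 2419/2500 ≈ 0.967600
step 3 [3y] swap r/1=286/14515: DF=(1 − 286/14515·(0.992600+0.967600))/(1+286/14515) = 2357/2500 ≈ 0.942800
step 4 [4y] bond c/1=33/400: DF=(2417969/2000000 − 33/400·(0.992600+0.967600+0.942800))/(1+33/400) = 2239/2500 ≈ 0.895600
step 5 [5y] zero: DF = P = 8889/10000 ≈ 0.888900
step 6 [6y] zero: DF = P = 8799/10000 ≈ 0.879900

1 1 4963/5000
2 2 2419/2500
3 3 2357/2500
4 4 2239/2500
5 5 8889/10000
6 6 8799/10000
DF(2y) = 2419/2500 ≈ 0.967600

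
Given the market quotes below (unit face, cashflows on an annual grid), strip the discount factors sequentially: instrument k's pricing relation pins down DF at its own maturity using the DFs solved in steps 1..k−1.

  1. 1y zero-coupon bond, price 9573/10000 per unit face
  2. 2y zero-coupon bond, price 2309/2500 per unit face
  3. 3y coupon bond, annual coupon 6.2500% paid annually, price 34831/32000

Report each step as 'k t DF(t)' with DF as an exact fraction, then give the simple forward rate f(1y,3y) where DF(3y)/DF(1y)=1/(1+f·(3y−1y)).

1 1 9573/10000
2 2 2309/2500
3 3 4569/5000
f(1y,3y) = ((9573/10000)/(4569/5000) − 1)/(2) = 145/6092 ≈ 2.3802%

step 1 [1y] zero: DF = P = 9573/10000 ≈ 0.957300
step 2 [2y] zero: DF = P = 2309/2500 ≈ 0.923600
step 3 [3y] bond c/1=1/16: DF=(34831/32000 − 1/16·(0.957300+0.923600))/(1+1/16) = 4569/5000 ≈ 0.913800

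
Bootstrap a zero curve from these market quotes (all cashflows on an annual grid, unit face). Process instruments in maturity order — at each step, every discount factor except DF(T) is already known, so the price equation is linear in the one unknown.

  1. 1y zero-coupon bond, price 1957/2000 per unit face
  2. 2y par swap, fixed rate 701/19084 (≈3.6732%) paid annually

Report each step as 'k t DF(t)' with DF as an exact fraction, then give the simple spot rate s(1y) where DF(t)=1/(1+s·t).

1 1 1957/2000
2 2 9299/10000
s(1y) = (1/(1957/2000) − 1)/(1) = 43/1957 ≈ 2.1972%

step 1 [1y] zero: DF = P = 1957/2000 ≈ 0.978500
step 2 [2y] swap r/1=701/19084: DF=(1 − 701/19084·(0.978500))/(1+701/19084) = 9299/10000 ≈ 0.929900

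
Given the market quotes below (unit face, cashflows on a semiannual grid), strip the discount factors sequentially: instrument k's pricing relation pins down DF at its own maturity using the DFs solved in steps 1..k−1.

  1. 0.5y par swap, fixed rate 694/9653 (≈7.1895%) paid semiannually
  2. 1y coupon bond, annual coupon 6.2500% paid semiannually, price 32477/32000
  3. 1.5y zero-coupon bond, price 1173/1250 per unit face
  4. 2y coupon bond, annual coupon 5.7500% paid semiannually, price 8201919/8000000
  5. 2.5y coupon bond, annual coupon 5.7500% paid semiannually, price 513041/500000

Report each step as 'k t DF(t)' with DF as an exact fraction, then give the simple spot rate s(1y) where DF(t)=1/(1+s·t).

1 1/2 9653/10000
2 1 9549/10000
3 3/2 1173/1250
4 2 9167/10000
5 5/2 8919/10000
s(1y) = (1/(9549/10000) − 1)/(1) = 451/9549 ≈ 4.7230%

step 1 [0.5y] swap r/2=347/9653: DF=(1 − 347/9653·(0))/(1+347/9653) = 9653/10000 ≈ 0.965300
step 2 [1y] bond c/2=1/32: DF=(32477/32000 − 1/32·(0.965300))/(1+1/32) = 9549/10000 ≈ 0.954900
step 3 [1.5y] zero: DF = P = 1173/1250 ≈ 0.938400
step 4 [2y] bond c/2=23/800: DF=(8201919/8000000 − 23/800·(0.965300+0.954900+0.938400))/(1+23/800) = 9167/10000 ≈ 0.916700
step 5 [2.5y] bond c/2=23/800: DF=(513041/500000 − 23/800·(0.965300+0.954900+0.938400+0.916700))/(1+23/800) = 8919/10000 ≈ 0.891900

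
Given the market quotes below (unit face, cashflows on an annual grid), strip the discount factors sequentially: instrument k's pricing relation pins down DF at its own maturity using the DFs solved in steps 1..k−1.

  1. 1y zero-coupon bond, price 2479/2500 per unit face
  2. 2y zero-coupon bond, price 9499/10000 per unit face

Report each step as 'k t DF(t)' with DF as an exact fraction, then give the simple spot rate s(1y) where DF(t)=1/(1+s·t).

step 1 [1y] zero: DF = P = 2479/2500 ≈ 0.991600
step 2 [2y] zero: DF = P = 9499/10000 ≈ 0.949900

1 1 2479/2500
2 2 9499/10000
s(1y) = (1/(2479/2500) − 1)/(1) = 21/2479 ≈ 0.8471%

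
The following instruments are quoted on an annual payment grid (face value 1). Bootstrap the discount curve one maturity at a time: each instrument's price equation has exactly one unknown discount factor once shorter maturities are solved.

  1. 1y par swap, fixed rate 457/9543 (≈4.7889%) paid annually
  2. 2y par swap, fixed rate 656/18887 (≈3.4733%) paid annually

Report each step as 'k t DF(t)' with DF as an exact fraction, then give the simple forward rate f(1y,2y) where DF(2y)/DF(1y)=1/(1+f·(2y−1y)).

step 1 [1y] swap r/1=457/9543: DF=(1 − 457/9543·(0))/(1+457/9543) = 9543/10000 ≈ 0.954300
step 2 [2y] swap r/1=656/18887: DF=(1 − 656/18887·(0.954300))/(1+656/18887) = 584/625 ≈ 0.934400

1 1 9543/10000
2 2 584/625
f(1y,2y) = ((9543/10000)/(584/625) − 1)/(1) = 199/9344 ≈ 2.1297%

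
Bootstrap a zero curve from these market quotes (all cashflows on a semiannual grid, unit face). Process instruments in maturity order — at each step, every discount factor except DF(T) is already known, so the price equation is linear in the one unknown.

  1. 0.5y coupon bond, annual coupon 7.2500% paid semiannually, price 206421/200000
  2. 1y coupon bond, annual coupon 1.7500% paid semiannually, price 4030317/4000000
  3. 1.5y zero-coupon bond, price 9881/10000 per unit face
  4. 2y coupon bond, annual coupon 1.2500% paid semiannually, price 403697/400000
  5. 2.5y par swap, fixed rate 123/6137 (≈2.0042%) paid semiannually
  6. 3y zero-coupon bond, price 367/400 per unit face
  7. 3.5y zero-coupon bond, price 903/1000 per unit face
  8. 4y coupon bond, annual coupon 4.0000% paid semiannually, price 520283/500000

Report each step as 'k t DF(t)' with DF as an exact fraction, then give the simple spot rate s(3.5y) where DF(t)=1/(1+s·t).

step 1 [0.5y] bond c/2=29/800: DF=(206421/200000 − 29/800·(0))/(1+29/800) = 249/250 ≈ 0.996000
step 2 [1y] bond c/2=7/800: DF=(4030317/4000000 − 7/800·(0.996000))/(1+7/800) = 4951/5000 ≈ 0.990200
step 3 [1.5y] zero: DF = P = 9881/10000 ≈ 0.988100
step 4 [2y] bond c/2=1/160: DF=(403697/400000 − 1/160·(0.996000+0.990200+0.988100))/(1+1/160) = 1969/2000 ≈ 0.984500
step 5 [2.5y] swap r/2=123/12274: DF=(1 − 123/12274·(0.996000+0.990200+0.988100+0.984500))/(1+123/12274) = 2377/2500 ≈ 0.950800
step 6 [3y] zero: DF = P = 367/400 ≈ 0.917500
step 7 [3.5y] zero: DF = P = 903/1000 ≈ 0.903000
step 8 [4y] bond c/2=1/50: DF=(520283/500000 − 1/50·(0.996000+0.990200+0.988100+0.984500+0.950800+0.917500+0.903000))/(1+1/50) = 4441/5000 ≈ 0.888200

1 1/2 249/250
2 1 4951/5000
3 3/2 9881/10000
4 2 1969/2000
5 5/2 2377/2500
6 3 367/400
7 7/2 903/1000
8 4 4441/5000
s(3.5y) = (1/(903/1000) − 1)/(7/2) = 194/6321 ≈ 3.0691%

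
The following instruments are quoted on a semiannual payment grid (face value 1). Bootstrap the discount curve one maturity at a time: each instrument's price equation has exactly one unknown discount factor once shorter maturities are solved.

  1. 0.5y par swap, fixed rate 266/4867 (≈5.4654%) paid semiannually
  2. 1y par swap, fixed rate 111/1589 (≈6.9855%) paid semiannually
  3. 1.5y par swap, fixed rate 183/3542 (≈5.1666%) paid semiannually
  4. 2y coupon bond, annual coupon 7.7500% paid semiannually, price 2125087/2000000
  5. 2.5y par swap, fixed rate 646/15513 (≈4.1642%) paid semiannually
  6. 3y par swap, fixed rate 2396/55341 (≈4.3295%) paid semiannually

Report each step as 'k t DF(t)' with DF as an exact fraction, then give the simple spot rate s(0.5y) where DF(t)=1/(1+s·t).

1 1/2 4867/5000
2 1 4667/5000
3 3/2 2317/2500
4 2 2293/2500
5 5/2 9031/10000
6 3 4401/5000
s(0.5y) = (1/(4867/5000) − 1)/(1/2) = 266/4867 ≈ 5.4654%

step 1 [0.5y] swap r/2=133/4867: DF=(1 − 133/4867·(0))/(1+133/4867) = 4867/5000 ≈ 0.973400
step 2 [1y] swap r/2=111/3178: DF=(1 − 111/3178·(0.973400))/(1+111/3178) = 4667/5000 ≈ 0.933400
step 3 [1.5y] swap r/2=183/7084: DF=(1 − 183/7084·(0.973400+0.933400))/(1+183/7084) = 2317/2500 ≈ 0.926800
step 4 [2y] bond c/2=31/800: DF=(2125087/2000000 − 31/800·(0.973400+0.933400+0.926800))/(1+31/800) = 2293/2500 ≈ 0.917200
step 5 [2.5y] swap r/2=323/15513: DF=(1 − 323/15513·(0.973400+0.933400+0.926800+0.917200))/(1+323/15513) = 9031/10000 ≈ 0.903100
step 6 [3y] swap r/2=1198/55341: DF=(1 − 1198/55341·(0.973400+0.933400+0.926800+0.917200+0.903100))/(1+1198/55341) = 4401/5000 ≈ 0.880200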